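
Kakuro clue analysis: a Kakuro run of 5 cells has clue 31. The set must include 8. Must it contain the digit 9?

Yes

Every partition of 31 into 5 distinct digits under that restriction includes 9: {1,6,7,8,9}, {2,5,7,8,9}, {3,4,7,8,9}, {3,5,6,8,9}.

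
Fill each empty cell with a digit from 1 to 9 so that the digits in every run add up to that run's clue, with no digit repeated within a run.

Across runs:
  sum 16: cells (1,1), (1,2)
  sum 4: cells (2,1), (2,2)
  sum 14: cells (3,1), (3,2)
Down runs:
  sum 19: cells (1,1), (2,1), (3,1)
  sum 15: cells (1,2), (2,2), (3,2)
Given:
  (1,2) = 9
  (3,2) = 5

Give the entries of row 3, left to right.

9 5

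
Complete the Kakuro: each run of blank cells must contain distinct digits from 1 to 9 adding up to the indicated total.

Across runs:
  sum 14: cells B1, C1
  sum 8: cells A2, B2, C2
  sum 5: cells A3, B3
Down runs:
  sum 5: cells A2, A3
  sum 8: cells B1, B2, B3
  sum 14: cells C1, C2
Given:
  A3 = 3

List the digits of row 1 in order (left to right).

5, 9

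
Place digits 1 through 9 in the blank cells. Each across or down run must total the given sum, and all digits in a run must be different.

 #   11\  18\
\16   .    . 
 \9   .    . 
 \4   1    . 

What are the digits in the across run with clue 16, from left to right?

7 9

16 in 2 cells must be {7,9}; 4 in 2 cells must be {1,3}.
Given what's placed, R1C1 must be 7 to fit the 16 across and 11 down.
R1C2 = 16 − 7 = 9 completes the 16 across.
R2C1 = 11 − 8 = 3 completes the 11 down.
R2C2 = 9 − 3 = 6 completes the 9 across.
R3C2 = 4 − 1 = 3 completes the 4 across.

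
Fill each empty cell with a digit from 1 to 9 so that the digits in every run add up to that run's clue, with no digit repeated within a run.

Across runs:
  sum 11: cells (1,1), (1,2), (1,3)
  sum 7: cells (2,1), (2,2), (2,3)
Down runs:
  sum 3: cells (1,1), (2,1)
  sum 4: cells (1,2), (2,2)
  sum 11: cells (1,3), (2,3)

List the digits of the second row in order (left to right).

2, 1, 4

7 in 3 cells must be {1,2,4}; 3 in 2 cells must be {1,2}; 4 in 2 cells must be {1,3}.
The 7 across and the 4 down share only 1, so (2,2) = 1.
(1,2) = 4 − 1 = 3 completes the 4 down.
Given what's placed, (2,1) must be 2 to fit the 7 across and 3 down.
(2,3) = 7 − 3 = 4 completes the 7 across.
(1,1) = 3 − 2 = 1 completes the 3 down.
(1,3) = 11 − 4 = 7 completes the 11 across.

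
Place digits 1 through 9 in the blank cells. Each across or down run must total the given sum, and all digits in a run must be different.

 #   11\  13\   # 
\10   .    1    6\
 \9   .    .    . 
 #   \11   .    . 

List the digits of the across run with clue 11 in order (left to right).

R1C1 = 10 − 1 = 9 completes the 10 across.
R2C1 = 11 − 9 = 2 completes the 11 down.
No cell is forced outright now. R2C2 can only be 3 or 4 (the digits allowed by both its 9 across and its 13 down). If R2C2 = 4: then R2C3 would have to be in {3} for the 9 across but in {1,2,4,5} for the 6 down — contradiction. So R2C2 = 3.
R2C3 = 9 − 5 = 4 completes the 9 across.
R3C2 = 13 − 4 = 9 completes the 13 down.
R3C3 = 11 − 9 = 2 completes the 11 across.

9 2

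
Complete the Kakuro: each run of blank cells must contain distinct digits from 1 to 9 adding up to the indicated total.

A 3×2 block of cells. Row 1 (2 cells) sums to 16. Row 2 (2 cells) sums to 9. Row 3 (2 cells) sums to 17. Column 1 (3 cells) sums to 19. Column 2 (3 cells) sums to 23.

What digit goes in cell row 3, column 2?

16 in 2 cells must be {7,9}; 17 in 2 cells must be {8,9}; 23 in 3 cells must be {6,8,9}.
The 16 across and the 23 down share only 9, so (1,2) = 9.
Given what's placed, (3,2) must be 8 to fit the 17 across and 23 down.
(1,1) = 16 − 9 = 7 completes the 16 across.
(2,2) = 23 − 17 = 6 completes the 23 down.
(3,1) = 17 − 8 = 9 completes the 17 across.
(2,1) = 9 − 6 = 3 completes the 9 across.

8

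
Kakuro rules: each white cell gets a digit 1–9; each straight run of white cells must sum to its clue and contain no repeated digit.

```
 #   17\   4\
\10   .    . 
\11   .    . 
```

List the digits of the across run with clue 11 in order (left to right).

17 in 2 cells must be {8,9}; 4 in 2 cells must be {1,3}.
The 11 across and the 4 down share only 3, so R2C2 = 3.
R1C2 = 4 − 3 = 1 completes the 4 down.
R2C1 = 11 − 3 = 8 completes the 11 across.
R1C1 = 10 − 1 = 9 completes the 10 across.

8 3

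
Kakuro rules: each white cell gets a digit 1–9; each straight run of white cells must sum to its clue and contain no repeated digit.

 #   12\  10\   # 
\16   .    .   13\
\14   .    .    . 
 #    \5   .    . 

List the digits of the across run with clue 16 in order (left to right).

9 7

16 in 2 cells must be {7,9}.
The 16 across and the 10 down share only 7, so R1C2 = 7.
Intersecting the 5 across with the 13 down forces R3C3 = 4.
R1C1 = 16 − 7 = 9 completes the 16 across.
R2C1 = 12 − 9 = 3 completes the 12 down.
R2C2 = 2: the only remaining digit allowed by both the 14 across and the 10 down.
R2C3 = 14 − 5 = 9 completes the 14 across.
R3C2 = 5 − 4 = 1 completes the 5 across.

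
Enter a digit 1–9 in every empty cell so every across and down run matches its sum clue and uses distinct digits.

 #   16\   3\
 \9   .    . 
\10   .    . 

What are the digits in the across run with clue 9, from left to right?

16 in 2 cells must be {7,9}; 3 in 2 cells must be {1,2}.
The 9 across and the 16 down share only 7, so R1C1 = 7.
R1C2 = 9 − 7 = 2 completes the 9 across.
R2C1 = 16 − 7 = 9 completes the 16 down.
R2C2 = 10 − 9 = 1 completes the 10 across.

7 2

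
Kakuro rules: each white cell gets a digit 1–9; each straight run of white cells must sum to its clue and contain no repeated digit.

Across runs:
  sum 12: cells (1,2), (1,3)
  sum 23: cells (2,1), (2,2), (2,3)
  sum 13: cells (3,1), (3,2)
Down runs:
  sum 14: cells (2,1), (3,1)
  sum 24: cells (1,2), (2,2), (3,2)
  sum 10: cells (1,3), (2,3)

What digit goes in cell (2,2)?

9

23 in 3 cells must be {6,8,9}; 24 in 3 cells must be {7,8,9}.
Nothing is forced directly, so branch on (2,3), whose candidates are 6 or 8 or 9. If (2,3) = 8: then (1,3) would have to be in {3,4,5,7,8,9} for the 12 across but in {2} for the 10 down — contradiction. If (2,3) = 9: then (1,3) would have to be in {3,4,5,7,8,9} for the 12 across but in {1} for the 10 down — contradiction. So (2,3) = 6.
(1,3) = 10 − 6 = 4 completes the 10 down.
(1,2) = 12 − 4 = 8 completes the 12 across.
(2,2) = 9: the only remaining digit allowed by both the 23 across and the 24 down.
(3,2) = 24 − 17 = 7 completes the 24 down.
(2,1) = 23 − 15 = 8 completes the 23 across.
(3,1) = 13 − 7 = 6 completes the 13 across.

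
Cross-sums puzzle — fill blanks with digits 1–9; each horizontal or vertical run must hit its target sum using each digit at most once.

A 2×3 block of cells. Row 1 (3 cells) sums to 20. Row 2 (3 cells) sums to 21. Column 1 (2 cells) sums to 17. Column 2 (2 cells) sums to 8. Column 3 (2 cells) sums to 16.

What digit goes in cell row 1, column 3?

17 in 2 cells must be {8,9}; 16 in 2 cells must be {7,9}.
Nothing is forced directly, so branch on (1,3), whose candidates are 7 or 9. If (1,3) = 7: that forces (1,2) = 5, after which (2,2) would have to be in {4,5,6,7,8,9} for the 21 across but in {3} for the 8 down — contradiction. So (1,3) = 9.
Given what's placed, (1,1) must be 8 to fit the 20 across and 17 down.
(1,2) = 20 − 17 = 3 completes the 20 across.
(2,1) = 17 − 8 = 9 completes the 17 down.
(2,2) = 8 − 3 = 5 completes the 8 down.
(2,3) = 21 − 14 = 7 completes the 21 across.

9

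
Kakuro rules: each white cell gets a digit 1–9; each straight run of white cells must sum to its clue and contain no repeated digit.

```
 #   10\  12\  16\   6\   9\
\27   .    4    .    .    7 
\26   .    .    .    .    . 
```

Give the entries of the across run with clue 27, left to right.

16 in 2 cells must be {7,9}.
Given what's placed, R1C3 must be 9 to fit the 27 across and 16 down.
R2C2 = 12 − 4 = 8 completes the 12 down.
R2C3 = 16 − 9 = 7 completes the 16 down.
R2C5 = 9 − 7 = 2 completes the 9 down.
Nothing is forced directly, so branch on R2C4, whose candidates are 4 or 5. If R2C4 = 4: that forces R1C4 = 2, after which R2C1 would have to be in {5} for the 26 across but in {1,2,3,4,6,7,8,9} for the 10 down — contradiction. So R2C4 = 5.
R1C4 = 6 − 5 = 1 completes the 6 down.
R2C1 = 26 − 22 = 4 completes the 26 across.
R1C1 = 27 − 21 = 6 completes the 27 across.

6 4 9 1 7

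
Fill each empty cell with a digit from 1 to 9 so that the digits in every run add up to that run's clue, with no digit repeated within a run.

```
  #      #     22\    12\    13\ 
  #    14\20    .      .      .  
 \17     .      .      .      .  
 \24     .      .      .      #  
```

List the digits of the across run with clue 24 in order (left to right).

8, 9, 7

24 in 3 cells must be {7,8,9}.
Nothing is forced directly, so branch on R3C3, whose candidates are 7 or 8 or 9. If R3C3 = 8: that forces R1C3 = 3, R2C3 = 1, R3C1 = 9, R3C2 = 7, R1C2 = 9 (and 2 more), after which R2C2 would have to be in {2,3,4,7,8,9} for the 17 across but in {6} for the 22 down — contradiction. If R3C3 = 9: then R1C3 would have to be in {3,4,5,6,7,8,9} for the 20 across but in {1,2} for the 12 down — contradiction. So R3C3 = 7.
Nothing is forced directly, so branch on R3C1, whose candidates are 8 or 9. If R3C1 = 9: that forces R2C1 = 5, R3C2 = 8, R2C2 = 9, after which R2C4 would have to be in {1,2} for the 17 across but in {4,5,6,7,8,9} for the 13 down — contradiction. So R3C1 = 8.
R2C1 = 14 − 8 = 6 completes the 14 down.
R3C2 = 24 − 15 = 9 completes the 24 across.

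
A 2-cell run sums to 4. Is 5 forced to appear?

No

The only way to make 4 from 2 distinct digits is {1,3}, which does not contain 5.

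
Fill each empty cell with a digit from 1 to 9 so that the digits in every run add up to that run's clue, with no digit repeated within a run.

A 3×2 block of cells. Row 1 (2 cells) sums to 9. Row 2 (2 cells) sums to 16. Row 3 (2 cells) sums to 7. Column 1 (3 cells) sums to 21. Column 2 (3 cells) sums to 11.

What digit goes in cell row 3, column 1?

4

16 in 2 cells must be {7,9}.
The 16 across and the 11 down share only 7, so (2,2) = 7.
(2,1) = 16 − 7 = 9 completes the 16 across.
Nothing is forced directly, so branch on (1,2), whose candidates are 1 or 3. If (1,2) = 3: then (1,1) would have to be in {6} for the 9 across but in {4,5,7,8} for the 21 down — contradiction. So (1,2) = 1.
(1,1) = 9 − 1 = 8 completes the 9 across.
(3,1) = 21 − 17 = 4 completes the 21 down.
(3,2) = 7 − 4 = 3 completes the 7 across.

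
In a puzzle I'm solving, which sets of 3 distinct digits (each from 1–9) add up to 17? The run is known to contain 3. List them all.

{3,5,9}; {3,6,8}

3 distinct digits from 1–9 sum between 6 and 24.
Keeping only sets containing 3.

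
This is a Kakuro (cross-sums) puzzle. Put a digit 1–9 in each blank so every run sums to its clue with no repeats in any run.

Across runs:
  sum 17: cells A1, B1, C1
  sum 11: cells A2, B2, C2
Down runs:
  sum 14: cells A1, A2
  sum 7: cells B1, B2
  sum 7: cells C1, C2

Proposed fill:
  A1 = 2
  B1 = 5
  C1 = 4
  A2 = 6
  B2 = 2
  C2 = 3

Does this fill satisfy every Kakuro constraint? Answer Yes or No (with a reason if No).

No — the across run A1–C1 sums to 11, not 17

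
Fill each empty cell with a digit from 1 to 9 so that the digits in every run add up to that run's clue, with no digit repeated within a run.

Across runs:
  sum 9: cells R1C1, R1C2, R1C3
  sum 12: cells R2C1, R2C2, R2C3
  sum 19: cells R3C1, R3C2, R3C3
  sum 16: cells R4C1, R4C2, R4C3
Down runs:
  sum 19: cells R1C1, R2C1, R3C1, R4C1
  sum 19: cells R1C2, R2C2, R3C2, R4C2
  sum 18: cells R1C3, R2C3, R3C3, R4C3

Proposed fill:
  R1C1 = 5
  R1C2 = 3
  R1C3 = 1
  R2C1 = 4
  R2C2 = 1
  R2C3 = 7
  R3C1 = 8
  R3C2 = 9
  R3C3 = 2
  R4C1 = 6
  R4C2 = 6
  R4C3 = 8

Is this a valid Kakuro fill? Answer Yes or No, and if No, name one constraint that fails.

No — the down run R1C1–R4C1 sums to 23, not 19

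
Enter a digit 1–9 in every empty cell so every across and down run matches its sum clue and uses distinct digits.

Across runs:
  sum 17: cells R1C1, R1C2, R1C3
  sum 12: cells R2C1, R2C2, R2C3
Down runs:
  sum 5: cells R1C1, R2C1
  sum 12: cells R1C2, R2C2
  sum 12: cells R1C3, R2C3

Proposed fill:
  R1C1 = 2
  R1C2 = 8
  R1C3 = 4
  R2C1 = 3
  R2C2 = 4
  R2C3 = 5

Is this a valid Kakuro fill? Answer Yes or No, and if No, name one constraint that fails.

No — the across run R1C1–R1C3 sums to 14, not 17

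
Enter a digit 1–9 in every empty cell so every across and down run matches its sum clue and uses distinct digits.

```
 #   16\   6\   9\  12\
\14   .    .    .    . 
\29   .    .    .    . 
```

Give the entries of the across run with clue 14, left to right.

7 1 2 4

29 in 4 cells must be {5,7,8,9}; 16 in 2 cells must be {7,9}.
Only 7 fits R1C1 under both its across sum 14 and down sum 16.
Given what's placed, R1C4 must be 4 to fit the 14 across and 12 down.
R2C1 = 16 − 7 = 9 completes the 16 down.
R2C2 = 5: the only remaining digit allowed by both the 29 across and the 6 down.
R2C4 = 12 − 4 = 8 completes the 12 down.
R1C2 = 6 − 5 = 1 completes the 6 down.
R1C3 = 14 − 12 = 2 completes the 14 across.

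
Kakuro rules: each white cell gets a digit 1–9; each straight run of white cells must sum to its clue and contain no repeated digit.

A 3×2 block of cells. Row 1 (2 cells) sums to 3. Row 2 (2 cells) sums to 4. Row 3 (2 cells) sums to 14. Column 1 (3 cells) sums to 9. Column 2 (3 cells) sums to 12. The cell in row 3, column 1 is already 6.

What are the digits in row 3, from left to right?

6, 8

3 in 2 cells must be {1,2}; 4 in 2 cells must be {1,3}.
(2,1) = 1: the only remaining digit allowed by both the 4 across and the 9 down.
(2,2) = 4 − 1 = 3 completes the 4 across.
(3,2) = 14 − 6 = 8 completes the 14 across.
(1,1) = 9 − 7 = 2 completes the 9 down.
(1,2) = 3 − 2 = 1 completes the 3 across.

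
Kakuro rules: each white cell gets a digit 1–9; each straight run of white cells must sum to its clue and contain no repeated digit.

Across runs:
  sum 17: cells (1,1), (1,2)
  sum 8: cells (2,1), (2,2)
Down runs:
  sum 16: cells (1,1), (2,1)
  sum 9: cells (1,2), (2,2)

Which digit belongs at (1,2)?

17 in 2 cells must be {8,9}; 16 in 2 cells must be {7,9}.
The 17 across and the 16 down share only 9, so (1,1) = 9.
(1,2) = 17 − 9 = 8 completes the 17 across.
(2,1) = 16 − 9 = 7 completes the 16 down.
(2,2) = 8 − 7 = 1 completes the 8 across.

8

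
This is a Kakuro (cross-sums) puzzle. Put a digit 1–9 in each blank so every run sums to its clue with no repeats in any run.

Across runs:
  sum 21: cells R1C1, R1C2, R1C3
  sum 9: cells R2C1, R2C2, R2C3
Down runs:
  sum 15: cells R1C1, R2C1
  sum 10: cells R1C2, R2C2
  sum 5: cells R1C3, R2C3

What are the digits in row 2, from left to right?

The 21 across and the 5 down share only 4, so R1C3 = 4.
The 9 across and the 15 down share only 6, so R2C1 = 6.
R2C3 = 5 − 4 = 1 completes the 5 down.
R1C1 = 15 − 6 = 9 completes the 15 down.
R1C2 = 21 − 13 = 8 completes the 21 across.
R2C2 = 9 − 7 = 2 completes the 9 across.

6 2 1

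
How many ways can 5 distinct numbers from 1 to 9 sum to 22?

5 distinct digits from 1–9 sum between 15 and 35.

9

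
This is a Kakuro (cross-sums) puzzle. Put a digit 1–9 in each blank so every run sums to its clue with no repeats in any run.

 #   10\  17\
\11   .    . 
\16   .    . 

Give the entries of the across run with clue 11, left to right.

3, 8

16 in 2 cells must be {7,9}; 17 in 2 cells must be {8,9}.
The 16 across and the 17 down share only 9, so R2C2 = 9.
R1C2 = 17 − 9 = 8 completes the 17 down.
R2C1 = 16 − 9 = 7 completes the 16 across.
R1C1 = 11 − 8 = 3 completes the 11 across.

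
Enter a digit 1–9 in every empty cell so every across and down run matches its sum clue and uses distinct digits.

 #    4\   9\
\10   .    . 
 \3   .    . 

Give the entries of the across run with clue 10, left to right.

3 in 2 cells must be {1,2}; 4 in 2 cells must be {1,3}.
The 3 across and the 4 down share only 1, so R2C1 = 1.
R2C2 = 3 − 1 = 2 completes the 3 across.
R1C1 = 4 − 1 = 3 completes the 4 down.
R1C2 = 10 − 3 = 7 completes the 10 across.

3 7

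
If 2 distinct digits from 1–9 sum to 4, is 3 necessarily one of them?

The only way to make 4 from 2 distinct digits is {1,3}, which contains 3.

Yes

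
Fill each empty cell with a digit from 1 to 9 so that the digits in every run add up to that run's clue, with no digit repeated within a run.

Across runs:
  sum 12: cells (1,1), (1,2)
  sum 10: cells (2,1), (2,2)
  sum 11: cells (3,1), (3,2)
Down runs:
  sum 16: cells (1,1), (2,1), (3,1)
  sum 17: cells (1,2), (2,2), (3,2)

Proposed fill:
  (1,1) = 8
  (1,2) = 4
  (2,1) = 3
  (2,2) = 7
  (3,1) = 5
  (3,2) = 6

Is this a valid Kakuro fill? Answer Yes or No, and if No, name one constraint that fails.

Across: 8+4=12; 3+7=10; 5+6=11. Down: 8+3+5=16; 4+7+6=17. No digit repeats within any run.

Yes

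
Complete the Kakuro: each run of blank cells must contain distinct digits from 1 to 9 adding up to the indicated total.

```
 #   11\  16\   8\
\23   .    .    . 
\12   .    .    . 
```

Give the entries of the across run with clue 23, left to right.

8, 9, 6

23 in 3 cells must be {6,8,9}; 16 in 2 cells must be {7,9}.
The 23 across and the 16 down share only 9, so R1C2 = 9.
Given what's placed, R1C3 must be 6 to fit the 23 across and 8 down.
R2C2 = 16 − 9 = 7 completes the 16 down.
R2C3 = 8 − 6 = 2 completes the 8 down.
R1C1 = 23 − 15 = 8 completes the 23 across.
R2C1 = 12 − 9 = 3 completes the 12 across.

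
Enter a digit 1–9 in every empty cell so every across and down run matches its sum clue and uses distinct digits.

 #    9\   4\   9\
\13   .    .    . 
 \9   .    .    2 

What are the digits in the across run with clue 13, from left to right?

4 in 2 cells must be {1,3}.
R1C3 = 9 − 2 = 7 completes the 9 down.
R1C2 = 1: the only remaining digit allowed by both the 13 across and the 4 down.
R2C2 = 4 − 1 = 3 completes the 4 down.
R1C1 = 13 − 8 = 5 completes the 13 across.
R2C1 = 9 − 5 = 4 completes the 9 across.

5, 1, 7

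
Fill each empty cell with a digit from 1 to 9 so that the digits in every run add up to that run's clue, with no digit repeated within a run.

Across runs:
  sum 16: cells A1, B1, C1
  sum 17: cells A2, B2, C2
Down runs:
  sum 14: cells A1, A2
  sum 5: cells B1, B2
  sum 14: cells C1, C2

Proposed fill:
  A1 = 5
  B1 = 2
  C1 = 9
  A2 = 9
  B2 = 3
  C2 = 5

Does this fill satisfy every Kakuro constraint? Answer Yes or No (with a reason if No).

Yes

Across: 5+2+9=16; 9+3+5=17. Down: 5+9=14; 2+3=5; 9+5=14. No digit repeats within any run.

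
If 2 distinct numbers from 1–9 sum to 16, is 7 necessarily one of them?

The only way to make 16 from 2 distinct digits is {7,9}, which contains 7.

Yes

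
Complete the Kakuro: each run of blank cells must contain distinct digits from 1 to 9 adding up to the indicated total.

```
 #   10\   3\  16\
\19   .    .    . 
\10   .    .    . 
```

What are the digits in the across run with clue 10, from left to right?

3 in 2 cells must be {1,2}; 16 in 2 cells must be {7,9}.
The 19 across and the 3 down share only 2, so R1C2 = 2.
Given what's placed, R1C3 must be 9 to fit the 19 across and 16 down.
R2C2 = 3 − 2 = 1 completes the 3 down.
R2C3 = 16 − 9 = 7 completes the 16 down.
R1C1 = 19 − 11 = 8 completes the 19 across.
R2C1 = 10 − 8 = 2 completes the 10 across.

2 1 7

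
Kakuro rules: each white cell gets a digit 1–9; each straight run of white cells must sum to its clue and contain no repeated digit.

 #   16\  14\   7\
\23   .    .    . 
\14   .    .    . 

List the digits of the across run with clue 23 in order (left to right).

9 8 6

23 in 3 cells must be {6,8,9}; 16 in 2 cells must be {7,9}.
The 23 across and the 16 down share only 9, so R1C1 = 9.
Given what's placed, R1C3 must be 6 to fit the 23 across and 7 down.
R2C1 = 16 − 9 = 7 completes the 16 down.
R2C3 = 7 − 6 = 1 completes the 7 down.
R1C2 = 23 − 15 = 8 completes the 23 across.
R2C2 = 14 − 8 = 6 completes the 14 across.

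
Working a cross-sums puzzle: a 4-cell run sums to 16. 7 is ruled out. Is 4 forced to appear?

No

Counterexample: {1,2,5,8} sums to 16 under that restriction without using 4.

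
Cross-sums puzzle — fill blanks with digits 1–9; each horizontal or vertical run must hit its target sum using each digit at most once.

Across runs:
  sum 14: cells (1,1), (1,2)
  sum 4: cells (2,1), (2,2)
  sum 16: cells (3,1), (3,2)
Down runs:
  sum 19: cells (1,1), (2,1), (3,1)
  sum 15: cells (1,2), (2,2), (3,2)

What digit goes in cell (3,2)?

9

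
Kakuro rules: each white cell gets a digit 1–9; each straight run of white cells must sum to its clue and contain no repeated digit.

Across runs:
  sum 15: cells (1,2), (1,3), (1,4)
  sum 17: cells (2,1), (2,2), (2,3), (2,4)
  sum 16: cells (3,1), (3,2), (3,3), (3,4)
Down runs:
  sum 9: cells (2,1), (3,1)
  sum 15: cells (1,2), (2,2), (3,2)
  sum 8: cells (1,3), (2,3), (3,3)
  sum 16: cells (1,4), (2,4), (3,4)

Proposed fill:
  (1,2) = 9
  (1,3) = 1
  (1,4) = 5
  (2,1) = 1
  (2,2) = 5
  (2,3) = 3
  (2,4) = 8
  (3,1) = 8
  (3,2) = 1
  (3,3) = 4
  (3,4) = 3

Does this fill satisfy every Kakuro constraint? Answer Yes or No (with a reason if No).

Across: 9+1+5=15; 1+5+3+8=17; 8+1+4+3=16. Down: 1+8=9; 9+5+1=15; 1+3+4=8; 5+8+3=16. No digit repeats within any run.

Yes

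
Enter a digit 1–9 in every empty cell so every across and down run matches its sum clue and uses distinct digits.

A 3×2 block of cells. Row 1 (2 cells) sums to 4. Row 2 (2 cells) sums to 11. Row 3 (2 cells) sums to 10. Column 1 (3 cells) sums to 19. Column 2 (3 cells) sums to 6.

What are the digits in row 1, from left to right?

4 in 2 cells must be {1,3}; 6 in 3 cells must be {1,2,3}.
The 4 across and the 19 down share only 3, so (1,1) = 3.
(1,2) = 4 − 3 = 1 completes the 4 across.
Nothing is forced directly, so branch on (2,1), whose candidates are 7 or 9. If (2,1) = 7: then (2,2) would have to be in {4} for the 11 across but in {2,3} for the 6 down — contradiction. So (2,1) = 9.
(2,2) = 11 − 9 = 2 completes the 11 across.
(3,1) = 19 − 12 = 7 completes the 19 down.
(3,2) = 10 − 7 = 3 completes the 10 across.

3 1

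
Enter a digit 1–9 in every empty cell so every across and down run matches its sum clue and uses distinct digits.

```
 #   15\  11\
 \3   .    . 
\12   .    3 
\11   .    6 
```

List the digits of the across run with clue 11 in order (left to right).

5, 6

3 in 2 cells must be {1,2}.
R1C2 = 11 − 9 = 2 completes the 11 down.
R2C1 = 12 − 3 = 9 completes the 12 across.
R3C1 = 11 − 6 = 5 completes the 11 across.
R1C1 = 3 − 2 = 1 completes the 3 across.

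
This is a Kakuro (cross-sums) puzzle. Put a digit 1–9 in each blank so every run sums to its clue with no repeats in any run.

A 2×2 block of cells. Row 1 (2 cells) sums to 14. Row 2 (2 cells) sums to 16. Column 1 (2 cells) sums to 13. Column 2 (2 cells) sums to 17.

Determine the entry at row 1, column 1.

6

16 in 2 cells must be {7,9}; 17 in 2 cells must be {8,9}.
The 16 across and the 17 down share only 9, so (2,2) = 9.
(1,2) = 17 − 9 = 8 completes the 17 down.
(2,1) = 16 − 9 = 7 completes the 16 across.
(1,1) = 14 − 8 = 6 completes the 14 across.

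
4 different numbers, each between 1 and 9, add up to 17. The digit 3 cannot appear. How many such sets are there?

4 distinct digits from 1–9 sum between 10 and 30.
Dropping sets that contain 3.
Enumerating: {1,2,5,9}, {1,2,6,8}, {1,4,5,7}, {2,4,5,6}.

4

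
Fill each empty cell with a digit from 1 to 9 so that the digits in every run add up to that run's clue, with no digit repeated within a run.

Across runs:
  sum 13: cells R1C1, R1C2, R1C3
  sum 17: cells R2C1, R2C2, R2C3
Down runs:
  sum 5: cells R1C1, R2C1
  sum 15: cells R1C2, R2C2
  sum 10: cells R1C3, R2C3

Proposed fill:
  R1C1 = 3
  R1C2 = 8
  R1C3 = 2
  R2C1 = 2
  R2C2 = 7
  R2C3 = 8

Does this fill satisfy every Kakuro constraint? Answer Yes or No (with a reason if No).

Across: 3+8+2=13; 2+7+8=17. Down: 3+2=5; 8+7=15; 2+8=10. No digit repeats within any run.

Yes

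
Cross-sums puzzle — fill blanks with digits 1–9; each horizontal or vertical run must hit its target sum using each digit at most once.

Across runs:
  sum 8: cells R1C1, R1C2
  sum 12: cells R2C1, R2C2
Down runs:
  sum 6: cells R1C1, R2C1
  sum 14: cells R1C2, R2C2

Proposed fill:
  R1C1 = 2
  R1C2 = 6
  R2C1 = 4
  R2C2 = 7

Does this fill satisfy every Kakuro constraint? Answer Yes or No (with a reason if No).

No — the down run R1C2–R2C2 sums to 13, not 14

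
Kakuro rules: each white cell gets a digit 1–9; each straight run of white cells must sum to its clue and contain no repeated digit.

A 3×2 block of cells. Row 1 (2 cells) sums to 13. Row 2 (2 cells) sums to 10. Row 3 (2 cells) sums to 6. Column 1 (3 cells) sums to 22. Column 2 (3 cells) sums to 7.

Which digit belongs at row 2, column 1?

7 in 3 cells must be {1,2,4}.
The 13 across and the 7 down share only 4, so (1,2) = 4.
The 6 across and the 22 down share only 5, so (3,1) = 5.
(3,2) = 6 − 5 = 1 completes the 6 across.
(1,1) = 13 − 4 = 9 completes the 13 across.
(2,1) = 22 − 14 = 8 completes the 22 down.
(2,2) = 10 − 8 = 2 completes the 10 across.

8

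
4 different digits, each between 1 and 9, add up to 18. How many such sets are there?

4 distinct digits from 1–9 sum between 10 and 30.

11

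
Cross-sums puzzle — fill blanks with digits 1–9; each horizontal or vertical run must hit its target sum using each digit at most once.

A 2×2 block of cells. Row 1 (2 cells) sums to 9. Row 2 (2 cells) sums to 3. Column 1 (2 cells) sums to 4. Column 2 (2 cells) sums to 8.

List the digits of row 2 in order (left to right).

3 in 2 cells must be {1,2}; 4 in 2 cells must be {1,3}.
The 3 across and the 4 down share only 1, so (2,1) = 1.
(2,2) = 3 − 1 = 2 completes the 3 across.
(1,1) = 4 − 1 = 3 completes the 4 down.
(1,2) = 9 − 3 = 6 completes the 9 across.

1 2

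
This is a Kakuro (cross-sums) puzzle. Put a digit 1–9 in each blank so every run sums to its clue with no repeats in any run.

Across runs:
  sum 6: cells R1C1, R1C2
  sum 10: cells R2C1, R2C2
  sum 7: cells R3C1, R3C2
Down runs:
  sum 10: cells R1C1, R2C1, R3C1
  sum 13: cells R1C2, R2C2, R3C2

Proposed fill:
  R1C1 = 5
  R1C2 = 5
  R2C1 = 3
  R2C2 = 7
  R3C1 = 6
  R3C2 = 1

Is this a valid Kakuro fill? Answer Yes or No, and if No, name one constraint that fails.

No — the across run R1C1–R1C2 sums to 10, not 6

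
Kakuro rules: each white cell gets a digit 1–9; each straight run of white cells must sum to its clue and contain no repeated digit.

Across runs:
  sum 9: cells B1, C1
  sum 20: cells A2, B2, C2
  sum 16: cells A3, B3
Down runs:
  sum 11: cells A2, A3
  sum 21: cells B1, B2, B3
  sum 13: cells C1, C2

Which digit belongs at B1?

5

16 in 2 cells must be {7,9}.
Nothing is forced directly, so branch on A3, whose candidates are 7 or 9. If A3 = 9: then A2 would have to be in {3,4,5,6,7,8,9} for the 20 across but in {2} for the 11 down — contradiction. So A3 = 7.
A2 = 11 − 7 = 4 completes the 11 down.
B3 = 16 − 7 = 9 completes the 16 across.
B2 = 7: the only remaining digit allowed by both the 20 across and the 21 down.
C2 = 20 − 11 = 9 completes the 20 across.
B1 = 21 − 16 = 5 completes the 21 down.
C1 = 9 − 5 = 4 completes the 9 across.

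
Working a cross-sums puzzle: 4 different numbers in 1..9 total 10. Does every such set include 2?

Yes

The only way to make 10 from 4 distinct digits is {1,2,3,4}, which contains 2.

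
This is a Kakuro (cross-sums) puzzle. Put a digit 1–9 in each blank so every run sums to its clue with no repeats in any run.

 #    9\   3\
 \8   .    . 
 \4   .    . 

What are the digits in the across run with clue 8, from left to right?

6 2

4 in 2 cells must be {1,3}; 3 in 2 cells must be {1,2}.
The 4 across and the 3 down share only 1, so R2C2 = 1.
R1C2 = 3 − 1 = 2 completes the 3 down.
R2C1 = 4 − 1 = 3 completes the 4 across.
R1C1 = 8 − 2 = 6 completes the 8 across.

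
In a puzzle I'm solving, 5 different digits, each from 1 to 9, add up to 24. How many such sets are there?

5 distinct digits from 1–9 sum between 15 and 35.

11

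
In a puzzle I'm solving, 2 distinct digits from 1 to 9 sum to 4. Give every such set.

{1,3}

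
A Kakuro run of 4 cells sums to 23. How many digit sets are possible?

4 distinct digits from 1–9 sum between 10 and 30.

9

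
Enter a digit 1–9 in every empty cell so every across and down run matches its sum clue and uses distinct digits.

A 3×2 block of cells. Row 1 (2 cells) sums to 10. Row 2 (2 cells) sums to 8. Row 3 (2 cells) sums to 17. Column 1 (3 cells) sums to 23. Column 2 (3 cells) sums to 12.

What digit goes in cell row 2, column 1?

17 in 2 cells must be {8,9}; 23 in 3 cells must be {6,8,9}.
The 8 across and the 23 down share only 6, so (2,1) = 6.
(2,2) = 8 − 6 = 2 completes the 8 across.
Given what's placed, (3,2) must be 9 to fit the 17 across and 12 down.
(1,2) = 12 − 11 = 1 completes the 12 down.
(3,1) = 17 − 9 = 8 completes the 17 across.
(1,1) = 10 − 1 = 9 completes the 10 across.

6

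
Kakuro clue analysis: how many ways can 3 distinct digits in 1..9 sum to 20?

4

3 distinct digits from 1–9 sum between 6 and 24.
Enumerating: {3,8,9}, {4,7,9}, {5,6,9}, {5,7,8}.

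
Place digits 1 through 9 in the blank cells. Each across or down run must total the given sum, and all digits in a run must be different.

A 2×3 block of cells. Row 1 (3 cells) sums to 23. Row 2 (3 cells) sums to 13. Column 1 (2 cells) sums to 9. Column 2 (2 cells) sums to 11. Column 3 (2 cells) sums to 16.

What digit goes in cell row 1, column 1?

23 in 3 cells must be {6,8,9}; 16 in 2 cells must be {7,9}.
The 23 across and the 16 down share only 9, so (1,3) = 9.
(2,3) = 16 − 9 = 7 completes the 16 down.
Nothing is forced directly, so branch on (1,1), whose candidates are 6 or 8. If (1,1) = 6: that forces (1,2) = 8, after which (2,1) would have to be in {1,2,4,5} for the 13 across but in {3} for the 9 down — contradiction. So (1,1) = 8.
(1,2) = 23 − 17 = 6 completes the 23 across.
(2,1) = 9 − 8 = 1 completes the 9 down.
(2,2) = 13 − 8 = 5 completes the 13 across.

8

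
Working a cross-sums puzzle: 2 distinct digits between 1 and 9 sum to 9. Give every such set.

{1,8}; {2,7}; {3,6}; {4,5}

2 distinct digits from 1–9 sum between 3 and 17.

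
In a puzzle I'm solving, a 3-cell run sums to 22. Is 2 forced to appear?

No

Counterexample: {5,8,9} sums to 22 without using 2.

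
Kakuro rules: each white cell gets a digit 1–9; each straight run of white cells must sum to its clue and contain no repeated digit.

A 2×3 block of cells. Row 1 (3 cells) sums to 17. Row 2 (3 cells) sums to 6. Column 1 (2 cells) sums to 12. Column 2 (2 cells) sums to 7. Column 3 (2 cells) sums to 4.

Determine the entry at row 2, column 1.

6 in 3 cells must be {1,2,3}; 4 in 2 cells must be {1,3}.
The 6 across and the 12 down share only 3, so (2,1) = 3.
Given what's placed, (2,3) must be 1 to fit the 6 across and 4 down.
(1,1) = 12 − 3 = 9 completes the 12 down.
(1,3) = 4 − 1 = 3 completes the 4 down.
(2,2) = 6 − 4 = 2 completes the 6 across.
(1,2) = 17 − 12 = 5 completes the 17 across.

3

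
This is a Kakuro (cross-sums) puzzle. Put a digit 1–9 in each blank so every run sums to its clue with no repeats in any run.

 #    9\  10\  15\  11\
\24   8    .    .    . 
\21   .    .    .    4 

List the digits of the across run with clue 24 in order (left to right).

R1C4 = 11 − 4 = 7 completes the 11 down.
R2C1 = 9 − 8 = 1 completes the 9 down.
R1C3 = 6: the only remaining digit allowed by both the 24 across and the 15 down.
R2C3 = 15 − 6 = 9 completes the 15 down.
R1C2 = 24 − 21 = 3 completes the 24 across.
R2C2 = 21 − 14 = 7 completes the 21 across.

8 3 6 7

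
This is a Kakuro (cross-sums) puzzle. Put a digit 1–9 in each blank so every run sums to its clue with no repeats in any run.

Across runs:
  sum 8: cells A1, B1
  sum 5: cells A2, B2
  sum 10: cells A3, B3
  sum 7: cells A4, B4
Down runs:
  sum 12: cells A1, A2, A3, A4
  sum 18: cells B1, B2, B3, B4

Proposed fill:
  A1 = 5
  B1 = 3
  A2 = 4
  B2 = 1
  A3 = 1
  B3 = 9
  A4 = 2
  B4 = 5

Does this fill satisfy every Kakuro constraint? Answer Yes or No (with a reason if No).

Across: 5+3=8; 4+1=5; 1+9=10; 2+5=7. Down: 5+4+1+2=12; 3+1+9+5=18. No digit repeats within any run.

Yes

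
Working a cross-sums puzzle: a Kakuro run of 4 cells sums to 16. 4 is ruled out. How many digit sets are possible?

4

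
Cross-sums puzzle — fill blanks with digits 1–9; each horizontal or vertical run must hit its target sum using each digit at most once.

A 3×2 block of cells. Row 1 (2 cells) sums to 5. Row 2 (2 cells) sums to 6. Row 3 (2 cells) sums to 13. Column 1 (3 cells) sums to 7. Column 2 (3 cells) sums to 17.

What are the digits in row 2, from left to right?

1 5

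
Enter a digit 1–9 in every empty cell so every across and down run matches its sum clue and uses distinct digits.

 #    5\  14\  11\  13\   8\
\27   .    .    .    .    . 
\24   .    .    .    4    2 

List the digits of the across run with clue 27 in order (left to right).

R1C4 = 13 − 4 = 9 completes the 13 down.
R1C5 = 8 − 2 = 6 completes the 8 down.
No cell is forced outright now. R2C1 can only be 1 or 3 (the digits allowed by both its 24 across and its 5 down). If R2C1 = 3: that forces R1C1 = 2, after which R1C2 would have to be in {3,7} for the 27 across but in {5,6,8,9} for the 14 down — contradiction. So R2C1 = 1.
R1C1 = 5 − 1 = 4 completes the 5 down.
R1C2 = 5: the only remaining digit allowed by both the 27 across and the 14 down.
R1C3 = 27 − 24 = 3 completes the 27 across.
R2C2 = 14 − 5 = 9 completes the 14 down.
R2C3 = 24 − 16 = 8 completes the 24 across.

4 5 3 9 6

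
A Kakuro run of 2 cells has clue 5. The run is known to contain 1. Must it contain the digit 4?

Yes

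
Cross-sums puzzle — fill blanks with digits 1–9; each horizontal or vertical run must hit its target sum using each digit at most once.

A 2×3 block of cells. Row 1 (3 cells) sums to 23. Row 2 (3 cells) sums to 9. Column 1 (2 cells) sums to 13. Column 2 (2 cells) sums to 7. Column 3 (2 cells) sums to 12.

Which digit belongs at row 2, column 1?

23 in 3 cells must be {6,8,9}.
The 23 across and the 7 down share only 6, so (1,2) = 6.
(2,2) = 7 − 6 = 1 completes the 7 down.
Nothing is forced directly, so branch on (2,1), whose candidates are 5 or 6. If (2,1) = 6: then (1,1) would have to be in {8,9} for the 23 across but in {7} for the 13 down — contradiction. So (2,1) = 5.
(1,1) = 13 − 5 = 8 completes the 13 down.
(1,3) = 23 − 14 = 9 completes the 23 across.
(2,3) = 9 − 6 = 3 completes the 9 across.

5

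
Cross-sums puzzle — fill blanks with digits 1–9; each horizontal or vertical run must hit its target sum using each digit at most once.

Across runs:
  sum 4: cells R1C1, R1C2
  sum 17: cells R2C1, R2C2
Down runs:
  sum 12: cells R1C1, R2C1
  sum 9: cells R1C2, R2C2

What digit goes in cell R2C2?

4 in 2 cells must be {1,3}; 17 in 2 cells must be {8,9}.
The 4 across and the 12 down share only 3, so R1C1 = 3.
R1C2 = 4 − 3 = 1 completes the 4 across.
R2C1 = 12 − 3 = 9 completes the 12 down.
R2C2 = 17 − 9 = 8 completes the 17 across.

8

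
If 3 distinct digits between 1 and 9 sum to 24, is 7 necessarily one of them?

Yes

The only way to make 24 from 3 distinct digits is {7,8,9}, which contains 7.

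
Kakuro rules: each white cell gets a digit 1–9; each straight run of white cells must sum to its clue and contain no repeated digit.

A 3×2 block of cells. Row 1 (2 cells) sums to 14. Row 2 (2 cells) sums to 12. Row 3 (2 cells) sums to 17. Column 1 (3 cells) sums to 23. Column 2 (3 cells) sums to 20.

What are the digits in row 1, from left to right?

6, 8

17 in 2 cells must be {8,9}; 23 in 3 cells must be {6,8,9}.
Nothing is forced directly, so branch on (2,1), whose candidates are 8 or 9. If (2,1) = 8: that forces (2,2) = 4, (3,1) = 9, after which (3,2) would have to be in {8} for the 17 across but in {7,9} for the 20 down — contradiction. So (2,1) = 9.
(2,2) = 12 − 9 = 3 completes the 12 across.
Given what's placed, (3,1) must be 8 to fit the 17 across and 23 down.
(3,2) = 17 − 8 = 9 completes the 17 across.
(1,1) = 23 − 17 = 6 completes the 23 down.
(1,2) = 14 − 6 = 8 completes the 14 across.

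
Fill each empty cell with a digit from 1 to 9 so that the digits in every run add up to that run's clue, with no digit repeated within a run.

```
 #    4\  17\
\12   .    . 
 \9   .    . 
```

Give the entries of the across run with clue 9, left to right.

1 8

4 in 2 cells must be {1,3}; 17 in 2 cells must be {8,9}.
The 12 across and the 4 down share only 3, so R1C1 = 3.
R1C2 = 12 − 3 = 9 completes the 12 across.
R2C1 = 4 − 3 = 1 completes the 4 down.
R2C2 = 9 − 1 = 8 completes the 9 across.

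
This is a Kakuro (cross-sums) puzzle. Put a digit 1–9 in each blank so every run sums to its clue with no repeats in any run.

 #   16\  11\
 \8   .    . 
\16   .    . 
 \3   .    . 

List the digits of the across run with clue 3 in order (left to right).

16 in 2 cells must be {7,9}; 3 in 2 cells must be {1,2}.
The 16 across and the 11 down share only 7, so R2C2 = 7.
Given what's placed, R3C2 must be 1 to fit the 3 across and 11 down.
R1C2 = 11 − 8 = 3 completes the 11 down.
R2C1 = 16 − 7 = 9 completes the 16 across.
R3C1 = 3 − 1 = 2 completes the 3 across.
R1C1 = 8 − 3 = 5 completes the 8 across.

2 1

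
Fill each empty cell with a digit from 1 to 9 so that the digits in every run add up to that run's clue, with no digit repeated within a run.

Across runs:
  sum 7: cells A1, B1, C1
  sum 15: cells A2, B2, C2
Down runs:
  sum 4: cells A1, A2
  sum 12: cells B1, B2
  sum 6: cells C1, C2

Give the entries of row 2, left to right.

3 8 4

7 in 3 cells must be {1,2,4}; 4 in 2 cells must be {1,3}.
The 7 across and the 4 down share only 1, so A1 = 1.
Given what's placed, B1 must be 4 to fit the 7 across and 12 down.
C1 = 7 − 5 = 2 completes the 7 across.
A2 = 4 − 1 = 3 completes the 4 down.
B2 = 12 − 4 = 8 completes the 12 down.
C2 = 15 − 11 = 4 completes the 15 across.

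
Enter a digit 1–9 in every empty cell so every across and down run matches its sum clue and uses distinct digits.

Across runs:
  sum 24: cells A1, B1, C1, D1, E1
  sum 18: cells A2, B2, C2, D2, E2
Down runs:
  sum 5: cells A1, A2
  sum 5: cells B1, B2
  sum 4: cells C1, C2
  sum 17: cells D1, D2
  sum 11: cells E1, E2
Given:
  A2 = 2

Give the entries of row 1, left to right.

3 4 1 9 7

4 in 2 cells must be {1,3}; 17 in 2 cells must be {8,9}.
A1 = 5 − 2 = 3 completes the 5 down.
C1 = 1: the only remaining digit allowed by both the 24 across and the 4 down.
C2 = 4 − 1 = 3 completes the 4 down.
Given what's placed, D2 must be 8 to fit the 18 across and 17 down.
E2 = 4: the only remaining digit allowed by both the 18 across and the 11 down.
B1 = 4: the only remaining digit allowed by both the 24 across and the 5 down.
D1 = 17 − 8 = 9 completes the 17 down.
E1 = 24 − 17 = 7 completes the 24 across.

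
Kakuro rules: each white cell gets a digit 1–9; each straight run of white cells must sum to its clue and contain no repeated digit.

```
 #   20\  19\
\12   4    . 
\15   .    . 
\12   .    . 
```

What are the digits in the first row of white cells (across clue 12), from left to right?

R1C2 = 12 − 4 = 8 completes the 12 across.
No cell is forced outright now. R2C1 can only be 7 or 9 (the digits allowed by both its 15 across and its 20 down). If R2C1 = 7: then R2C2 would have to be in {8} for the 15 across but in {2,4,5,6,7,9} for the 19 down — contradiction. So R2C1 = 9.
R2C2 = 15 − 9 = 6 completes the 15 across.
R3C1 = 20 − 13 = 7 completes the 20 down.
R3C2 = 12 − 7 = 5 completes the 12 across.

4, 8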